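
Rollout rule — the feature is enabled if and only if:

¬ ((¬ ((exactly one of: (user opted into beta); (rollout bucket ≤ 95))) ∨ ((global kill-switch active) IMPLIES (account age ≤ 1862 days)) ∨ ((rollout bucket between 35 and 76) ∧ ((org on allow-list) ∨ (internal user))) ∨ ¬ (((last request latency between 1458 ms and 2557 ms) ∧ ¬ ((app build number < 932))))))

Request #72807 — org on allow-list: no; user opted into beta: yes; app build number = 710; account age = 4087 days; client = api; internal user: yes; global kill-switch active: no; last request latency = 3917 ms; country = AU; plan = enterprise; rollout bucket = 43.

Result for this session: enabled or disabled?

Atomic conditions:
  user opted into beta: yes → true
  rollout bucket ≤ 95: 43 ≤ 95 is true
  global kill-switch active: no → false
  account age ≤ 1862 days: 4087 ≤ 1862 is false
  rollout bucket between 35 and 76: 43 in [35, 76] is true
  org on allow-list: no → false
  internal user: yes → true
  last request latency between 1458 ms and 2557 ms: 3917 in [1458, 2557] is false
  app build number < 932: 710 < 932 is true
Combine:
[1.1.1] exactly-one(true, true) = false
[1.1] NOT false = true
[1.2] false → false (antecedent false ⇒ implication holds) = true
[1.3.2] false OR true = true
[1.3] true AND true = true
[1.4.1.2] NOT true = false
[1.4.1] false AND false = false
[1.4] NOT false = true
[1] true OR true OR true OR true = true
[root] NOT true = false
Overall: false → disabled

Disabled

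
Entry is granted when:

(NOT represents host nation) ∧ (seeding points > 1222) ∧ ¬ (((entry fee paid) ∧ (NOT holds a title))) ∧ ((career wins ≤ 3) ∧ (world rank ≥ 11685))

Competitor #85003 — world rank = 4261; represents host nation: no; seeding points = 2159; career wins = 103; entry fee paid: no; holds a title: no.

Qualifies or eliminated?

Atomic conditions:
  NOT represents host nation: no → true
  seeding points > 1222: 2159 > 1222 is true
  entry fee paid: no → false
  NOT holds a title: no → true
  career wins ≤ 3: 103 ≤ 3 is false
  world rank ≥ 11685: 4261 ≥ 11685 is false
Combine:
[3.1] false AND true = false
[3] NOT false = true
[4] false AND false = false
[root] true AND true AND true AND false = false
Overall: false → eliminated

Eliminated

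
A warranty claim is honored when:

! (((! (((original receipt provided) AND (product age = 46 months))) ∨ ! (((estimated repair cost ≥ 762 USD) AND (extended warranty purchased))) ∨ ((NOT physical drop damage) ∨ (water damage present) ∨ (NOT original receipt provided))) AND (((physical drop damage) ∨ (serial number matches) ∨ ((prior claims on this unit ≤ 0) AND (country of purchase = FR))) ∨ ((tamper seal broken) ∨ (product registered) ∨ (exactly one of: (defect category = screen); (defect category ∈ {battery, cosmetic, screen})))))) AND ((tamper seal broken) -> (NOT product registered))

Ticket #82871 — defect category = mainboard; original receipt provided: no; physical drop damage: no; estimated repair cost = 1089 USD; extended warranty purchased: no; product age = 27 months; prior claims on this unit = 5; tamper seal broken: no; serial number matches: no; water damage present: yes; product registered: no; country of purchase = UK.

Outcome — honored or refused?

Atomic conditions:
  original receipt provided: no → false
  product age = 46 months: 27 == 46 is false
  estimated repair cost ≥ 762 USD: 1089 ≥ 762 is true
  extended warranty purchased: no → false
  NOT physical drop damage: no → true
  water damage present: yes → true
  NOT original receipt provided: no → true
  physical drop damage: no → false
  serial number matches: no → false
  prior claims on this unit ≤ 0: 5 ≤ 0 is false
  country of purchase = FR: UK == FR is false
  tamper seal broken: no → false
  product registered: no → false
  defect category = screen: mainboard == screen is false
  defect category ∈ {battery, cosmetic, screen}: mainboard is not in the set → false
  NOT product registered: no → true
Combine:
[1.1.1.1.1] false AND false = false
[1.1.1.1] NOT false = true
[1.1.1.2.1] true AND false = false
[1.1.1.2] NOT false = true
[1.1.1.3] true OR true OR true = true
[1.1.1] true OR true OR true = true
[1.1.2.1.3] false AND false = false
[1.1.2.1] false OR false OR false = false
[1.1.2.2.3] exactly-one(false, false) = false
[1.1.2.2] false OR false OR false = false
[1.1.2] false OR false = false
[1.1] true AND false = false
[1] NOT false = true
[2] false → true (antecedent false ⇒ implication holds) = true
[root] true AND true = true
Overall: true → honored

Honored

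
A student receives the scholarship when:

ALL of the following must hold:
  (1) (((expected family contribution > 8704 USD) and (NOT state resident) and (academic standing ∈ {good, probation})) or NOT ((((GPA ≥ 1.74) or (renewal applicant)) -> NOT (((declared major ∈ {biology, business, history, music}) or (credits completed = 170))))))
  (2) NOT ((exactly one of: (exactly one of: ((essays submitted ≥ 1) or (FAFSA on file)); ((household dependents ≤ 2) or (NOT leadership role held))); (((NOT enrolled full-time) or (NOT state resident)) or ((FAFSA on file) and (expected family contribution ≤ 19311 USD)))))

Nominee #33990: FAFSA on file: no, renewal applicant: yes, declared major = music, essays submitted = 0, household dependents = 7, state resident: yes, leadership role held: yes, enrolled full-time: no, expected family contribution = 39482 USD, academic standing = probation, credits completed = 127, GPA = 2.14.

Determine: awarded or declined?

Atomic conditions:
  expected family contribution > 8704 USD: 39482 > 8704 is true
  NOT state resident: yes → false
  academic standing ∈ {good, probation}: probation is in the set → true
  GPA ≥ 1.74: 2.14 ≥ 1.74 is true
  renewal applicant: yes → true
  declared major ∈ {biology, business, history, music}: music is in the set → true
  credits completed = 170: 127 == 170 is false
  essays submitted ≥ 1: 0 ≥ 1 is false
  FAFSA on file: no → false
  household dependents ≤ 2: 7 ≤ 2 is false
  NOT leadership role held: yes → false
  NOT enrolled full-time: no → true
  expected family contribution ≤ 19311 USD: 39482 ≤ 19311 is false
Combine:
[1.1] true AND false AND true = false
[1.2.1.1] true OR true = true
[1.2.1.2.1] true OR false = true
[1.2.1.2] NOT true = false
[1.2.1] true → false = false
[1.2] NOT false = true
[1] false OR true = true
[2.1.1.1] false OR false = false
[2.1.1.2] false OR false = false
[2.1.1] exactly-one(false, false) = false
[2.1.2.1] true OR false = true
[2.1.2.2] false AND false = false
[2.1.2] true OR false = true
[2.1] exactly-one(false, true) = true
[2] NOT true = false
[root] true AND false = false
Overall: false → declined

Declined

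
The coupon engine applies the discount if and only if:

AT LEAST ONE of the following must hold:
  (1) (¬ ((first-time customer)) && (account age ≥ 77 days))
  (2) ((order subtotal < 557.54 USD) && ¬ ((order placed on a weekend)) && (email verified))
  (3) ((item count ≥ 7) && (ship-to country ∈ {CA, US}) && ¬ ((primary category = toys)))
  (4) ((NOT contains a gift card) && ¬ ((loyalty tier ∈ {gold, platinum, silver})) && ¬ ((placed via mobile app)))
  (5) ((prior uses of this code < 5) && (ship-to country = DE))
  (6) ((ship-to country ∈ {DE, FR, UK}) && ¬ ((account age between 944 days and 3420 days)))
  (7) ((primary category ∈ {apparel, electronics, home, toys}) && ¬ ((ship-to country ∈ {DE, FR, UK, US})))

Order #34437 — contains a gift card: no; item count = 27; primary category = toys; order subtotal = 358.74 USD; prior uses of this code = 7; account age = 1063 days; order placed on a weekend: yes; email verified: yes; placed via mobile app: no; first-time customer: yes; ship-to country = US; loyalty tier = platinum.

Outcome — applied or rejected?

Rejected

Atomic conditions:
  first-time customer: yes → true
  account age ≥ 77 days: 1063 ≥ 77 is true
  order subtotal < 557.54 USD: 358.74 < 557.54 is true
  order placed on a weekend: yes → true
  email verified: yes → true
  item count ≥ 7: 27 ≥ 7 is true
  ship-to country ∈ {CA, US}: US is in the set → true
  primary category = toys: toys == toys is true
  NOT contains a gift card: no → true
  loyalty tier ∈ {gold, platinum, silver}: platinum is in the set → true
  placed via mobile app: no → false
  prior uses of this code < 5: 7 < 5 is false
  ship-to country = DE: US == DE is false
  ship-to country ∈ {DE, FR, UK}: US is not in the set → false
  account age between 944 days and 3420 days: 1063 in [944, 3420] is true
  primary category ∈ {apparel, electronics, home, toys}: toys is in the set → true
  ship-to country ∈ {DE, FR, UK, US}: US is in the set → true
Combine:
[1.1] NOT true = false
[1] false AND true = false
[2.2] NOT true = false
[2] true AND false AND true = false
[3.3] NOT true = false
[3] true AND true AND false = false
[4.2] NOT true = false
[4.3] NOT false = true
[4] true AND false AND true = false
[5] false AND false = false
[6.2] NOT true = false
[6] false AND false = false
[7.2] NOT true = false
[7] true AND false = false
[root] false OR false OR false OR false OR false OR false OR false = false
Overall: false → rejected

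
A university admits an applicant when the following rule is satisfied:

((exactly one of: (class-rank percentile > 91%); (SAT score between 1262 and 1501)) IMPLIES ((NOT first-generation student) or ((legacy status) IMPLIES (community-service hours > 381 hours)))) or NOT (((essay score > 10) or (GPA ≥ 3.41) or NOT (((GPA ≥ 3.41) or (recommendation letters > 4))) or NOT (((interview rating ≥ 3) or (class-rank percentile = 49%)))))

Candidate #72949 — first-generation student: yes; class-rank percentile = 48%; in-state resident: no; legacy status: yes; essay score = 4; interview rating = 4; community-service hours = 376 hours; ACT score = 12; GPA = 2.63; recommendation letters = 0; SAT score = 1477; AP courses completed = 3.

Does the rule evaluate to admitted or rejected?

Rejected

Atomic conditions:
  class-rank percentile > 91%: 48 > 91 is false
  SAT score between 1262 and 1501: 1477 in [1262, 1501] is true
  NOT first-generation student: yes → false
  legacy status: yes → true
  community-service hours > 381 hours: 376 > 381 is false
  essay score > 10: 4 > 10 is false
  GPA ≥ 3.41: 2.63 ≥ 3.41 is false
  recommendation letters > 4: 0 > 4 is false
  interview rating ≥ 3: 4 ≥ 3 is true
  class-rank percentile = 49%: 48 == 49 is false
Combine:
[1.1] exactly-one(false, true) = true
[1.2.2] true → false = false
[1.2] false OR false = false
[1] true → false = false
[2.1.3.1] false OR false = false
[2.1.3] NOT false = true
[2.1.4.1] true OR false = true
[2.1.4] NOT true = false
[2.1] false OR false OR true OR false = true
[2] NOT true = false
[root] false OR false = false
Overall: false → rejected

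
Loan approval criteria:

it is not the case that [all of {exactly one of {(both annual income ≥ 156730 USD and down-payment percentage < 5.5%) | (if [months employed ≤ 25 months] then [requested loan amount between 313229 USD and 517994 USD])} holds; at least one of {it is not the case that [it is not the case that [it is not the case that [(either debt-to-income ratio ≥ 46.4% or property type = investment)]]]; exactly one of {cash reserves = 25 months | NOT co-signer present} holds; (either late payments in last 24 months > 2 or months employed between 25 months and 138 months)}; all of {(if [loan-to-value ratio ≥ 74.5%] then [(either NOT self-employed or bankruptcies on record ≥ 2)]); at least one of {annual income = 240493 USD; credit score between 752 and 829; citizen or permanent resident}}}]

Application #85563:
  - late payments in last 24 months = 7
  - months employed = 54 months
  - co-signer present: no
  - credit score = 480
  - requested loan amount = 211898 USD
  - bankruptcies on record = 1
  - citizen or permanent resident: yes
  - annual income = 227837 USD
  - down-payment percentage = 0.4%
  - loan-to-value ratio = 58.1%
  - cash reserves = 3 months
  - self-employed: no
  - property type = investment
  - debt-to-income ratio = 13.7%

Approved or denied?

Atomic conditions:
  annual income ≥ 156730 USD: 227837 ≥ 156730 is true
  down-payment percentage < 5.5%: 0.4 < 5.5 is true
  months employed ≤ 25 months: 54 ≤ 25 is false
  requested loan amount between 313229 USD and 517994 USD: 211898 in [313229, 517994] is false
  debt-to-income ratio ≥ 46.4%: 13.7 ≥ 46.4 is false
  property type = investment: investment == investment is true
  cash reserves = 25 months: 3 == 25 is false
  NOT co-signer present: no → true
  late payments in last 24 months > 2: 7 > 2 is true
  months employed between 25 months and 138 months: 54 in [25, 138] is true
  loan-to-value ratio ≥ 74.5%: 58.1 ≥ 74.5 is false
  NOT self-employed: no → true
  bankruptcies on record ≥ 2: 1 ≥ 2 is false
  annual income = 240493 USD: 227837 == 240493 is false
  credit score between 752 and 829: 480 in [752, 829] is false
  citizen or permanent resident: yes → true
Combine:
[1.1.1] true AND true = true
[1.1.2] false → false (antecedent false ⇒ implication holds) = true
[1.1] exactly-one(true, true) = false
[1.2.1.1.1.1] false OR true = true
[1.2.1.1.1] NOT true = false
[1.2.1.1] NOT false = true
[1.2.1] NOT true = false
[1.2.2] exactly-one(false, true) = true
[1.2.3] true OR true = true
[1.2] false OR true OR true = true
[1.3.1.2] true OR false = true
[1.3.1] false → true (antecedent false ⇒ implication holds) = true
[1.3.2] false OR false OR true = true
[1.3] true AND true = true
[1] false AND true AND true = false
[root] NOT false = true
Overall: true → approved

Approved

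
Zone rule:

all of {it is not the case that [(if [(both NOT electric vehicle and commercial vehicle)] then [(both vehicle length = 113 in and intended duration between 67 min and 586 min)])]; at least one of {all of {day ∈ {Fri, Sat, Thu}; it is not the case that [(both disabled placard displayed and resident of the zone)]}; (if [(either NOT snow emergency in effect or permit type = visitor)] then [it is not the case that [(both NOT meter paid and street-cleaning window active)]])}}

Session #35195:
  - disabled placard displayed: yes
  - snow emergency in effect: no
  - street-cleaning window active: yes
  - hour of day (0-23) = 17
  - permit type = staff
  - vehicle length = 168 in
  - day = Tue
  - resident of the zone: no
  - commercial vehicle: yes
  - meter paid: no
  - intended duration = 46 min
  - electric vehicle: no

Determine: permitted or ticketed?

Atomic conditions:
  NOT electric vehicle: no → true
  commercial vehicle: yes → true
  vehicle length = 113 in: 168 == 113 is false
  intended duration between 67 min and 586 min: 46 in [67, 586] is false
  day ∈ {Fri, Sat, Thu}: Tue is not in the set → false
  disabled placard displayed: yes → true
  resident of the zone: no → false
  NOT snow emergency in effect: no → true
  permit type = visitor: staff == visitor is false
  NOT meter paid: no → true
  street-cleaning window active: yes → true
Combine:
[1.1.1] true AND true = true
[1.1.2] false AND false = false
[1.1] true → false = false
[1] NOT false = true
[2.1.2.1] true AND false = false
[2.1.2] NOT false = true
[2.1] false AND true = false
[2.2.1] true OR false = true
[2.2.2.1] true AND true = true
[2.2.2] NOT true = false
[2.2] true → false = false
[2] false OR false = false
[root] true AND false = false
Overall: false → ticketed

Ticketed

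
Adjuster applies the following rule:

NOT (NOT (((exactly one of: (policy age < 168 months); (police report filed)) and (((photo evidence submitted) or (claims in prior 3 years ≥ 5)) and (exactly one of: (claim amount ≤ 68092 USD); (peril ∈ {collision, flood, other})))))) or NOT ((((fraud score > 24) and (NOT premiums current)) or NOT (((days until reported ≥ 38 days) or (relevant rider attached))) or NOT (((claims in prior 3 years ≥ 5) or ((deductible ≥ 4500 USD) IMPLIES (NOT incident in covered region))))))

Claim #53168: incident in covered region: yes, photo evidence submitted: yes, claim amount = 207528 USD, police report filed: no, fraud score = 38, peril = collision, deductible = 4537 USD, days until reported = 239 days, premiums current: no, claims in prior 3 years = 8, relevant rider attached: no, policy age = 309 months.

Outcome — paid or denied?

Denied

Atomic conditions:
  policy age < 168 months: 309 < 168 is false
  police report filed: no → false
  photo evidence submitted: yes → true
  claims in prior 3 years ≥ 5: 8 ≥ 5 is true
  claim amount ≤ 68092 USD: 207528 ≤ 68092 is false
  peril ∈ {collision, flood, other}: collision is in the set → true
  fraud score > 24: 38 > 24 is true
  NOT premiums current: no → true
  days until reported ≥ 38 days: 239 ≥ 38 is true
  relevant rider attached: no → false
  deductible ≥ 4500 USD: 4537 ≥ 4500 is true
  NOT incident in covered region: yes → false
Combine:
[1.1.1.1] exactly-one(false, false) = false
[1.1.1.2.1] true OR true = true
[1.1.1.2.2] exactly-one(false, true) = true
[1.1.1.2] true AND true = true
[1.1.1] false AND true = false
[1.1] NOT false = true
[1] NOT true = false
[2.1.1] true AND true = true
[2.1.2.1] true OR false = true
[2.1.2] NOT true = false
[2.1.3.1.2] true → false = false
[2.1.3.1] true OR false = true
[2.1.3] NOT true = false
[2.1] true OR false OR false = true
[2] NOT true = false
[root] false OR false = false
Overall: false → denied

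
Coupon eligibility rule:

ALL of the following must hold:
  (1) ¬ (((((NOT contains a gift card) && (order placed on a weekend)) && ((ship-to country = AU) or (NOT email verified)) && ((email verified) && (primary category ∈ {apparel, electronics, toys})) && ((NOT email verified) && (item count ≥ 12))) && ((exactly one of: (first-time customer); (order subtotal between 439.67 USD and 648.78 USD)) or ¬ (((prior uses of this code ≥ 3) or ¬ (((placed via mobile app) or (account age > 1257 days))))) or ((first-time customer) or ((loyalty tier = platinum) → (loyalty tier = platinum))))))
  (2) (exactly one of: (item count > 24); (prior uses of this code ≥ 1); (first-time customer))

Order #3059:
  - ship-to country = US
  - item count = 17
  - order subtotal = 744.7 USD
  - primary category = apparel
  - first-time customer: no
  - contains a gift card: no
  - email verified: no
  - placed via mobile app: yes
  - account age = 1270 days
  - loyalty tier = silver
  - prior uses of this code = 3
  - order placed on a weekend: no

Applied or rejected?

Applied

Atomic conditions:
  NOT contains a gift card: no → true
  order placed on a weekend: no → false
  ship-to country = AU: US == AU is false
  NOT email verified: no → true
  email verified: no → false
  primary category ∈ {apparel, electronics, toys}: apparel is in the set → true
  item count ≥ 12: 17 ≥ 12 is true
  first-time customer: no → false
  order subtotal between 439.67 USD and 648.78 USD: 744.7 in [439.67, 648.78] is false
  prior uses of this code ≥ 3: 3 ≥ 3 is true
  placed via mobile app: yes → true
  account age > 1257 days: 1270 > 1257 is true
  loyalty tier = platinum: silver == platinum is false
  item count > 24: 17 > 24 is false
  prior uses of this code ≥ 1: 3 ≥ 1 is true
Combine:
[1.1.1.1] true AND false = false
[1.1.1.2] false OR true = true
[1.1.1.3] false AND true = false
[1.1.1.4] true AND true = true
[1.1.1] false AND true AND false AND true = false
[1.1.2.1] exactly-one(false, false) = false
[1.1.2.2.1.2.1] true OR true = true
[1.1.2.2.1.2] NOT true = false
[1.1.2.2.1] true OR false = true
[1.1.2.2] NOT true = false
[1.1.2.3.2] false → false (antecedent false ⇒ implication holds) = true
[1.1.2.3] false OR true = true
[1.1.2] false OR false OR true = true
[1.1] false AND true = false
[1] NOT false = true
[2] exactly-one(false, true, false) = true
[root] true AND true = true
Overall: true → applied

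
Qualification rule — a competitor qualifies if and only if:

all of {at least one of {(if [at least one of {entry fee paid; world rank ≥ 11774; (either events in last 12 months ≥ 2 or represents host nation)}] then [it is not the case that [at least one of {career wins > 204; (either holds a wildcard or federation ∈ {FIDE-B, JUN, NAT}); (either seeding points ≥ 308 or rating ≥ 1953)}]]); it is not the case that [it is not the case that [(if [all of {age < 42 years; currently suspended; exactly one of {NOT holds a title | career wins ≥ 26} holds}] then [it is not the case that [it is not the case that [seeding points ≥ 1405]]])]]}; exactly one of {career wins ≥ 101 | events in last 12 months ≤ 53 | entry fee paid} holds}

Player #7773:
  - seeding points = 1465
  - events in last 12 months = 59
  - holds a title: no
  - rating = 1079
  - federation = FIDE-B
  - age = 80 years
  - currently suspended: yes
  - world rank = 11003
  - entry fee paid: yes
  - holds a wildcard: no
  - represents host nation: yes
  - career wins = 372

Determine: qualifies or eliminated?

Eliminated

Atomic conditions:
  entry fee paid: yes → true
  world rank ≥ 11774: 11003 ≥ 11774 is false
  events in last 12 months ≥ 2: 59 ≥ 2 is true
  represents host nation: yes → true
  career wins > 204: 372 > 204 is true
  holds a wildcard: no → false
  federation ∈ {FIDE-B, JUN, NAT}: FIDE-B is in the set → true
  seeding points ≥ 308: 1465 ≥ 308 is true
  rating ≥ 1953: 1079 ≥ 1953 is false
  age < 42 years: 80 < 42 is false
  currently suspended: yes → true
  NOT holds a title: no → true
  career wins ≥ 26: 372 ≥ 26 is true
  seeding points ≥ 1405: 1465 ≥ 1405 is true
  career wins ≥ 101: 372 ≥ 101 is true
  events in last 12 months ≤ 53: 59 ≤ 53 is false
Combine:
[1.1.1.3] true OR true = true
[1.1.1] true OR false OR true = true
[1.1.2.1.2] false OR true = true
[1.1.2.1.3] true OR false = true
[1.1.2.1] true OR true OR true = true
[1.1.2] NOT true = false
[1.1] true → false = false
[1.2.1.1.1.3] exactly-one(true, true) = false
[1.2.1.1.1] false AND true AND false = false
[1.2.1.1.2.1] NOT true = false
[1.2.1.1.2] NOT false = true
[1.2.1.1] false → true (antecedent false ⇒ implication holds) = true
[1.2.1] NOT true = false
[1.2] NOT false = true
[1] false OR true = true
[2] exactly-one(true, false, true) = false
[root] true AND false = false
Overall: false → eliminated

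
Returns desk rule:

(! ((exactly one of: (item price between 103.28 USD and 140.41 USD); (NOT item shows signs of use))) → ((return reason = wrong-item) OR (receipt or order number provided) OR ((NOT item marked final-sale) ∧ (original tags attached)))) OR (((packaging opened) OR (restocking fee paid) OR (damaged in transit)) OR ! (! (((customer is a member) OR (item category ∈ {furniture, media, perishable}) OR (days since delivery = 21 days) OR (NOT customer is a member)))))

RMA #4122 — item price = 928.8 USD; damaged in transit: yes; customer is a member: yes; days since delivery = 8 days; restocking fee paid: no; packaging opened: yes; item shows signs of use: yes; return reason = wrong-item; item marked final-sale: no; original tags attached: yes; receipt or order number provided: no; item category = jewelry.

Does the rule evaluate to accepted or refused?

Accepted

Atomic conditions:
  item price between 103.28 USD and 140.41 USD: 928.8 in [103.28, 140.41] is false
  NOT item shows signs of use: yes → false
  return reason = wrong-item: wrong-item == wrong-item is true
  receipt or order number provided: no → false
  NOT item marked final-sale: no → true
  original tags attached: yes → true
  packaging opened: yes → true
  restocking fee paid: no → false
  damaged in transit: yes → true
  customer is a member: yes → true
  item category ∈ {furniture, media, perishable}: jewelry is not in the set → false
  days since delivery = 21 days: 8 == 21 is false
  NOT customer is a member: yes → false
Combine:
[1.1.1] exactly-one(false, false) = false
[1.1] NOT false = true
[1.2.3] true AND true = true
[1.2] true OR false OR true = true
[1] true → true = true
[2.1] true OR false OR true = true
[2.2.1.1] true OR false OR false OR false = true
[2.2.1] NOT true = false
[2.2] NOT false = true
[2] true OR true = true
[root] true OR true = true
Overall: true → accepted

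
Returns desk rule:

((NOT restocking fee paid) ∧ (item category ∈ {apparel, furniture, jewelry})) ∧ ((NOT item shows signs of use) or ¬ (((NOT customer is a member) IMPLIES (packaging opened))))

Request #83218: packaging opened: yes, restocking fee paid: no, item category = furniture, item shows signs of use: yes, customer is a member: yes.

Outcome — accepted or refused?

Atomic conditions:
  NOT restocking fee paid: no → true
  item category ∈ {apparel, furniture, jewelry}: furniture is in the set → true
  NOT item shows signs of use: yes → false
  NOT customer is a member: yes → false
  packaging opened: yes → true
Combine:
[1] true AND true = true
[2.2.1] false → true (antecedent false ⇒ implication holds) = true
[2.2] NOT true = false
[2] false OR false = false
[root] true AND false = false
Overall: false → refused

Refused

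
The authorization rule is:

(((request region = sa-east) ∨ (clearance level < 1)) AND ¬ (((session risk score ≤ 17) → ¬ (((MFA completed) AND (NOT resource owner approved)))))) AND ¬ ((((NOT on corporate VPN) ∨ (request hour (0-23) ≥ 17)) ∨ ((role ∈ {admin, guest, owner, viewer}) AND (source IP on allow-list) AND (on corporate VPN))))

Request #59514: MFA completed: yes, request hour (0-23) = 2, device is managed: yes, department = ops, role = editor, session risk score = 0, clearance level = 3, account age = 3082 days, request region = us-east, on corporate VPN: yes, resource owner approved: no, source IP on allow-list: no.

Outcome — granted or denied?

Atomic conditions:
  request region = sa-east: us-east == sa-east is false
  clearance level < 1: 3 < 1 is false
  session risk score ≤ 17: 0 ≤ 17 is true
  MFA completed: yes → true
  NOT resource owner approved: no → true
  NOT on corporate VPN: yes → false
  request hour (0-23) ≥ 17: 2 ≥ 17 is false
  role ∈ {admin, guest, owner, viewer}: editor is not in the set → false
  source IP on allow-list: no → false
  on corporate VPN: yes → true
Combine:
[1.1] false OR false = false
[1.2.1.2.1] true AND true = true
[1.2.1.2] NOT true = false
[1.2.1] true → false = false
[1.2] NOT false = true
[1] false AND true = false
[2.1.1] false OR false = false
[2.1.2] false AND false AND true = false
[2.1] false OR false = false
[2] NOT false = true
[root] false AND true = false
Overall: false → denied

Denied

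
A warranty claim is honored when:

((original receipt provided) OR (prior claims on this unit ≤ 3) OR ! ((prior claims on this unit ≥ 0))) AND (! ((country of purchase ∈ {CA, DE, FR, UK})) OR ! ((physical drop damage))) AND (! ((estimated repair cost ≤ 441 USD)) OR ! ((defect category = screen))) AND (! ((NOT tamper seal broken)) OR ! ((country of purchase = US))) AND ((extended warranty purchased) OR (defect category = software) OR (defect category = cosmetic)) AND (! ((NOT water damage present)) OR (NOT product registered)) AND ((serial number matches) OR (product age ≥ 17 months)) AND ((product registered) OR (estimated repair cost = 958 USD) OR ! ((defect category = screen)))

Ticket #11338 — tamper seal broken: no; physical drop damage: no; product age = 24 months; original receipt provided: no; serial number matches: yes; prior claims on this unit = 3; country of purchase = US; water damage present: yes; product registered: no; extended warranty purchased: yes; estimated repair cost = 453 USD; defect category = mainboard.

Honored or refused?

Refused

Atomic conditions:
  original receipt provided: no → false
  prior claims on this unit ≤ 3: 3 ≤ 3 is true
  prior claims on this unit ≥ 0: 3 ≥ 0 is true
  country of purchase ∈ {CA, DE, FR, UK}: US is not in the set → false
  physical drop damage: no → false
  estimated repair cost ≤ 441 USD: 453 ≤ 441 is false
  defect category = screen: mainboard == screen is false
  NOT tamper seal broken: no → true
  country of purchase = US: US == US is true
  extended warranty purchased: yes → true
  defect category = software: mainboard == software is false
  defect category = cosmetic: mainboard == cosmetic is false
  NOT water damage present: yes → false
  NOT product registered: no → true
  serial number matches: yes → true
  product age ≥ 17 months: 24 ≥ 17 is true
  product registered: no → false
  estimated repair cost = 958 USD: 453 == 958 is false
Combine:
[1.3] NOT true = false
[1] false OR true OR false = true
[2.1] NOT false = true
[2.2] NOT false = true
[2] true OR true = true
[3.1] NOT false = true
[3.2] NOT false = true
[3] true OR true = true
[4.1] NOT true = false
[4.2] NOT true = false
[4] false OR false = false
[5] true OR false OR false = true
[6.1] NOT false = true
[6] true OR true = true
[7] true OR true = true
[8.3] NOT false = true
[8] false OR false OR true = true
[root] true AND true AND true AND false AND true AND true AND true AND true = false
Overall: false → refused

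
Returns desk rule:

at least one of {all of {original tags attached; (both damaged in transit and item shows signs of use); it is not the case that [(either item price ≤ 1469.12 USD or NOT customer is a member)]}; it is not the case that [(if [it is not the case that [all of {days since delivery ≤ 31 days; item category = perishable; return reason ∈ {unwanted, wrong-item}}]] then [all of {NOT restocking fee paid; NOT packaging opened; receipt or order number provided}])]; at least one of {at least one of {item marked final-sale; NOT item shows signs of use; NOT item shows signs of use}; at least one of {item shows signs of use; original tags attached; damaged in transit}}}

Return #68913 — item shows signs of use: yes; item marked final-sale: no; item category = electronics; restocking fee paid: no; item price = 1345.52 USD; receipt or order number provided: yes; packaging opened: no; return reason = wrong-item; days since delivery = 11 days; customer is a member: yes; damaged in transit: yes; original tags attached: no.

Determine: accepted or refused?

Atomic conditions:
  original tags attached: no → false
  damaged in transit: yes → true
  item shows signs of use: yes → true
  item price ≤ 1469.12 USD: 1345.52 ≤ 1469.12 is true
  NOT customer is a member: yes → false
  days since delivery ≤ 31 days: 11 ≤ 31 is true
  item category = perishable: electronics == perishable is false
  return reason ∈ {unwanted, wrong-item}: wrong-item is in the set → true
  NOT restocking fee paid: no → true
  NOT packaging opened: no → true
  receipt or order number provided: yes → true
  item marked final-sale: no → false
  NOT item shows signs of use: yes → false
Combine:
[1.2] true AND true = true
[1.3.1] true OR false = true
[1.3] NOT true = false
[1] false AND true AND false = false
[2.1.1.1] true AND false AND true = false
[2.1.1] NOT false = true
[2.1.2] true AND true AND true = true
[2.1] true → true = true
[2] NOT true = false
[3.1] false OR false OR false = false
[3.2] true OR false OR true = true
[3] false OR true = true
[root] false OR false OR true = true
Overall: true → accepted

Accepted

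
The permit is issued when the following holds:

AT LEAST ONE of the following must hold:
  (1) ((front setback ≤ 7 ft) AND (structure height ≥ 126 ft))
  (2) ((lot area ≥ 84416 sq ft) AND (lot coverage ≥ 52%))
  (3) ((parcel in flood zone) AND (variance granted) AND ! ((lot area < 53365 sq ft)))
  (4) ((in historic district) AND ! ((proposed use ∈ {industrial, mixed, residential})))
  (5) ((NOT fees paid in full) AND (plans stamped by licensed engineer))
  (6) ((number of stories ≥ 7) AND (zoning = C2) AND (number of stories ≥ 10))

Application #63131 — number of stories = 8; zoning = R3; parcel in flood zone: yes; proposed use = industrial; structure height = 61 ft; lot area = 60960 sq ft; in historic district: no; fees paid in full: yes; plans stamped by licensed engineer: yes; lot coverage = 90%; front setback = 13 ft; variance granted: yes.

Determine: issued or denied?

Atomic conditions:
  front setback ≤ 7 ft: 13 ≤ 7 is false
  structure height ≥ 126 ft: 61 ≥ 126 is false
  lot area ≥ 84416 sq ft: 60960 ≥ 84416 is false
  lot coverage ≥ 52%: 90 ≥ 52 is true
  parcel in flood zone: yes → true
  variance granted: yes → true
  lot area < 53365 sq ft: 60960 < 53365 is false
  in historic district: no → false
  proposed use ∈ {industrial, mixed, residential}: industrial is in the set → true
  NOT fees paid in full: yes → false
  plans stamped by licensed engineer: yes → true
  number of stories ≥ 7: 8 ≥ 7 is true
  zoning = C2: R3 == C2 is false
  number of stories ≥ 10: 8 ≥ 10 is false
Combine:
[1] false AND false = false
[2] false AND true = false
[3.3] NOT false = true
[3] true AND true AND true = true
[4.2] NOT true = false
[4] false AND false = false
[5] false AND true = false
[6] true AND false AND false = false
[root] false OR false OR true OR false OR false OR false = true
Overall: true → issued

Issued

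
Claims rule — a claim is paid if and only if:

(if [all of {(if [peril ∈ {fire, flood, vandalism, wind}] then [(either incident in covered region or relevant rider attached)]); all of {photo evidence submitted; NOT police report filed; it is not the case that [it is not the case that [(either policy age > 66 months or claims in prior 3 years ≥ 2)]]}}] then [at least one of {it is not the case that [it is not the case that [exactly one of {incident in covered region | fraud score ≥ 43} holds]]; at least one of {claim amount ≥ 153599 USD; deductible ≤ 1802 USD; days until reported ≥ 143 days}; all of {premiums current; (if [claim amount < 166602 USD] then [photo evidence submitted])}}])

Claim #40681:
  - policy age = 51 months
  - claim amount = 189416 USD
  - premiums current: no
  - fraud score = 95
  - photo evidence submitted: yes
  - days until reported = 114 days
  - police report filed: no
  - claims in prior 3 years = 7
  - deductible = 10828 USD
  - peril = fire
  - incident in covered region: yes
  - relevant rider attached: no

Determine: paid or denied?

Paid

Atomic conditions:
  peril ∈ {fire, flood, vandalism, wind}: fire is in the set → true
  incident in covered region: yes → true
  relevant rider attached: no → false
  photo evidence submitted: yes → true
  NOT police report filed: no → true
  policy age > 66 months: 51 > 66 is false
  claims in prior 3 years ≥ 2: 7 ≥ 2 is true
  fraud score ≥ 43: 95 ≥ 43 is true
  claim amount ≥ 153599 USD: 189416 ≥ 153599 is true
  deductible ≤ 1802 USD: 10828 ≤ 1802 is false
  days until reported ≥ 143 days: 114 ≥ 143 is false
  premiums current: no → false
  claim amount < 166602 USD: 189416 < 166602 is false
Combine:
[1.1.2] true OR false = true
[1.1] true → true = true
[1.2.3.1.1] false OR true = true
[1.2.3.1] NOT true = false
[1.2.3] NOT false = true
[1.2] true AND true AND true = true
[1] true AND true = true
[2.1.1.1] exactly-one(true, true) = false
[2.1.1] NOT false = true
[2.1] NOT true = false
[2.2] true OR false OR false = true
[2.3.2] false → true (antecedent false ⇒ implication holds) = true
[2.3] false AND true = false
[2] false OR true OR false = true
[root] true → true = true
Overall: true → paid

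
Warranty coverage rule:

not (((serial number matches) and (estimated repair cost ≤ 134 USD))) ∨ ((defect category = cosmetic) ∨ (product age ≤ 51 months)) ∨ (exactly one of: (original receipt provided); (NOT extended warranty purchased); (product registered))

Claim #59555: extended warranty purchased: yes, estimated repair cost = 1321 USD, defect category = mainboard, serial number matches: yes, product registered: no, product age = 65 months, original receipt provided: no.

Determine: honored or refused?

Honored

Atomic conditions:
  serial number matches: yes → true
  estimated repair cost ≤ 134 USD: 1321 ≤ 134 is false
  defect category = cosmetic: mainboard == cosmetic is false
  product age ≤ 51 months: 65 ≤ 51 is false
  original receipt provided: no → false
  NOT extended warranty purchased: yes → false
  product registered: no → false
Combine:
[1.1] true AND false = false
[1] NOT false = true
[2] false OR false = false
[3] exactly-one(false, false, false) = false
[root] true OR false OR false = true
Overall: true → honored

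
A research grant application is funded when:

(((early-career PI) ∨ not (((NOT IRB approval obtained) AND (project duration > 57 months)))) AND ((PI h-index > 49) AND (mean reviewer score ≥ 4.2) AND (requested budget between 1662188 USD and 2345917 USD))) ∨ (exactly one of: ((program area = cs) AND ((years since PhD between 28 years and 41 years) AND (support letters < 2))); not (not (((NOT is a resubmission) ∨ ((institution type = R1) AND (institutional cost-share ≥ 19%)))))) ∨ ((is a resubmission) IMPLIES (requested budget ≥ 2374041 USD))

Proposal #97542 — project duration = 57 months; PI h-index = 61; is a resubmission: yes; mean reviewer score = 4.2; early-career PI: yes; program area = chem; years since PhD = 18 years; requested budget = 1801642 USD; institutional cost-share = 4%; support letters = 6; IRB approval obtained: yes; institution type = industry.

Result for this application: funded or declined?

Funded

Atomic conditions:
  early-career PI: yes → true
  NOT IRB approval obtained: yes → false
  project duration > 57 months: 57 > 57 is false
  PI h-index > 49: 61 > 49 is true
  mean reviewer score ≥ 4.2: 4.2 ≥ 4.2 is true
  requested budget between 1662188 USD and 2345917 USD: 1801642 in [1662188, 2345917] is true
  program area = cs: chem == cs is false
  years since PhD between 28 years and 41 years: 18 in [28, 41] is false
  support letters < 2: 6 < 2 is false
  NOT is a resubmission: yes → false
  institution type = R1: industry == R1 is false
  institutional cost-share ≥ 19%: 4 ≥ 19 is false
  is a resubmission: yes → true
  requested budget ≥ 2374041 USD: 1801642 ≥ 2374041 is false
Combine:
[1.1.2.1] false AND false = false
[1.1.2] NOT false = true
[1.1] true OR true = true
[1.2] true AND true AND true = true
[1] true AND true = true
[2.1.2] false AND false = false
[2.1] false AND false = false
[2.2.1.1.2] false AND false = false
[2.2.1.1] false OR false = false
[2.2.1] NOT false = true
[2.2] NOT true = false
[2] exactly-one(false, false) = false
[3] true → false = false
[root] true OR false OR false = true
Overall: true → funded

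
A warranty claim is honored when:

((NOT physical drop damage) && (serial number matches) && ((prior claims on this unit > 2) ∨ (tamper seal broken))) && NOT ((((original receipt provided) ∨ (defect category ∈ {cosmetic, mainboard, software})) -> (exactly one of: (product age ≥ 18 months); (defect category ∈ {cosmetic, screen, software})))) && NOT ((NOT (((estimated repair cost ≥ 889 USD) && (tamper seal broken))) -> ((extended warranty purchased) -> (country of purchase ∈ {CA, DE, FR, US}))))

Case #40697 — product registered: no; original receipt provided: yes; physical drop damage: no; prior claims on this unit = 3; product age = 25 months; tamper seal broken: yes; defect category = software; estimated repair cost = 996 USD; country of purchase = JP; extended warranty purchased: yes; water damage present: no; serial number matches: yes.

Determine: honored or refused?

Atomic conditions:
  NOT physical drop damage: no → true
  serial number matches: yes → true
  prior claims on this unit > 2: 3 > 2 is true
  tamper seal broken: yes → true
  original receipt provided: yes → true
  defect category ∈ {cosmetic, mainboard, software}: software is in the set → true
  product age ≥ 18 months: 25 ≥ 18 is true
  defect category ∈ {cosmetic, screen, software}: software is in the set → true
  estimated repair cost ≥ 889 USD: 996 ≥ 889 is true
  extended warranty purchased: yes → true
  country of purchase ∈ {CA, DE, FR, US}: JP is not in the set → false
Combine:
[1.3] true OR true = true
[1] true AND true AND true = true
[2.1.1] true OR true = true
[2.1.2] exactly-one(true, true) = false
[2.1] true → false = false
[2] NOT false = true
[3.1.1.1] true AND true = true
[3.1.1] NOT true = false
[3.1.2] true → false = false
[3.1] false → false (antecedent false ⇒ implication holds) = true
[3] NOT true = false
[root] true AND true AND false = false
Overall: false → refused

Refused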